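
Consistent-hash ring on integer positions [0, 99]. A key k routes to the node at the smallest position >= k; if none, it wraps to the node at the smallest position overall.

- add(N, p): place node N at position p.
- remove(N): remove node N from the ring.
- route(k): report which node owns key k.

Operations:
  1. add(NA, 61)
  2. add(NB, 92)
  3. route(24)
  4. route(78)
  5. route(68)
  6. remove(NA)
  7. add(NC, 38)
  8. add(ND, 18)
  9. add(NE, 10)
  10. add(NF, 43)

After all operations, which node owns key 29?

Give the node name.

Answer: NC

Derivation:
Op 1: add NA@61 -> ring=[61:NA]
Op 2: add NB@92 -> ring=[61:NA,92:NB]
Op 3: route key 24: smallest pos >= 24 is 61 -> NA
Op 4: route key 78: smallest pos >= 78 is 92 -> NB
Op 5: route key 68: smallest pos >= 68 is 92 -> NB
Op 6: remove NA -> ring=[92:NB]
Op 7: add NC@38 -> ring=[38:NC,92:NB]
Op 8: add ND@18 -> ring=[18:ND,38:NC,92:NB]
Op 9: add NE@10 -> ring=[10:NE,18:ND,38:NC,92:NB]
Op 10: add NF@43 -> ring=[10:NE,18:ND,38:NC,43:NF,92:NB]
Final route key 29: smallest pos >= 29 is 38 -> NC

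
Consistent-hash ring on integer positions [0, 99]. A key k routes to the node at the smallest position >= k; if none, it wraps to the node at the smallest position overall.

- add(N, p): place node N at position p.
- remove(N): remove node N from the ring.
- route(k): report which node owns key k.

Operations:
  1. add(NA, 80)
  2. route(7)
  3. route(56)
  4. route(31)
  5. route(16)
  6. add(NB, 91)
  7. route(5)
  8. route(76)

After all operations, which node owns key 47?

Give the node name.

Answer: NA

Derivation:
Op 1: add NA@80 -> ring=[80:NA]
Op 2: route key 7: smallest pos >= 7 is 80 -> NA
Op 3: route key 56: smallest pos >= 56 is 80 -> NA
Op 4: route key 31: smallest pos >= 31 is 80 -> NA
Op 5: route key 16: smallest pos >= 16 is 80 -> NA
Op 6: add NB@91 -> ring=[80:NA,91:NB]
Op 7: route key 5: smallest pos >= 5 is 80 -> NA
Op 8: route key 76: smallest pos >= 76 is 80 -> NA
Final route key 47: smallest pos >= 47 is 80 -> NA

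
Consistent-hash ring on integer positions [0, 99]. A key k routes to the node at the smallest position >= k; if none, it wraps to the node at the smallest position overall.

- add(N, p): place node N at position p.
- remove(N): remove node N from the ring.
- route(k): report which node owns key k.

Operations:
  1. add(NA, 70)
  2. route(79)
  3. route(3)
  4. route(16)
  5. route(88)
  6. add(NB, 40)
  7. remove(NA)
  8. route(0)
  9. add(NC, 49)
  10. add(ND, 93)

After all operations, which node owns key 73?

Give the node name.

Op 1: add NA@70 -> ring=[70:NA]
Op 2: route key 79: none >= 79, wrap to smallest pos 70 -> NA
Op 3: route key 3: smallest pos >= 3 is 70 -> NA
Op 4: route key 16: smallest pos >= 16 is 70 -> NA
Op 5: route key 88: none >= 88, wrap to smallest pos 70 -> NA
Op 6: add NB@40 -> ring=[40:NB,70:NA]
Op 7: remove NA -> ring=[40:NB]
Op 8: route key 0: smallest pos >= 0 is 40 -> NB
Op 9: add NC@49 -> ring=[40:NB,49:NC]
Op 10: add ND@93 -> ring=[40:NB,49:NC,93:ND]
Final route key 73: smallest pos >= 73 is 93 -> ND

Answer: ND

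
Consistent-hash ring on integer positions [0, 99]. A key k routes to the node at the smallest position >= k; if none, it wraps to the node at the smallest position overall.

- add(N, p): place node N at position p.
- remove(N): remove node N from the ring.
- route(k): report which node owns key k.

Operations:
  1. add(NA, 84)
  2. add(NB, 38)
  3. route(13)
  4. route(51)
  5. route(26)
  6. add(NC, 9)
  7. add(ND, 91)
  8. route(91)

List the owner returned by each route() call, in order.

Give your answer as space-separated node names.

Answer: NB NA NB ND

Derivation:
Op 1: add NA@84 -> ring=[84:NA]
Op 2: add NB@38 -> ring=[38:NB,84:NA]
Op 3: route key 13: smallest pos >= 13 is 38 -> NB
Op 4: route key 51: smallest pos >= 51 is 84 -> NA
Op 5: route key 26: smallest pos >= 26 is 38 -> NB
Op 6: add NC@9 -> ring=[9:NC,38:NB,84:NA]
Op 7: add ND@91 -> ring=[9:NC,38:NB,84:NA,91:ND]
Op 8: route key 91: smallest pos >= 91 is 91 -> ND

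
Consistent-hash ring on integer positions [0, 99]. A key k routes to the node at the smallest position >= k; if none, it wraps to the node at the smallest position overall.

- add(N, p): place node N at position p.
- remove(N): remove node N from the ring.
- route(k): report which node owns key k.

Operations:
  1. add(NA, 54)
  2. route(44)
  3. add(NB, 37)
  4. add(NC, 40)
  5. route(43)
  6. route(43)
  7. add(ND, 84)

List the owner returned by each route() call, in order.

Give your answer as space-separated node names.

Op 1: add NA@54 -> ring=[54:NA]
Op 2: route key 44: smallest pos >= 44 is 54 -> NA
Op 3: add NB@37 -> ring=[37:NB,54:NA]
Op 4: add NC@40 -> ring=[37:NB,40:NC,54:NA]
Op 5: route key 43: smallest pos >= 43 is 54 -> NA
Op 6: route key 43: smallest pos >= 43 is 54 -> NA
Op 7: add ND@84 -> ring=[37:NB,40:NC,54:NA,84:ND]

Answer: NA NA NA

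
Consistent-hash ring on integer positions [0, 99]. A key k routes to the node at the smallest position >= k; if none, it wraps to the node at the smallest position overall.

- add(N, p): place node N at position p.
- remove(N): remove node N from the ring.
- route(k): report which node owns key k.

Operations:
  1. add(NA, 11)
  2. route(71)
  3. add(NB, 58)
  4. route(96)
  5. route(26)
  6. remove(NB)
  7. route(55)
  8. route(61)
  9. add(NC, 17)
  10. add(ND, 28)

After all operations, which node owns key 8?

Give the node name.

Answer: NA

Derivation:
Op 1: add NA@11 -> ring=[11:NA]
Op 2: route key 71: none >= 71, wrap to smallest pos 11 -> NA
Op 3: add NB@58 -> ring=[11:NA,58:NB]
Op 4: route key 96: none >= 96, wrap to smallest pos 11 -> NA
Op 5: route key 26: smallest pos >= 26 is 58 -> NB
Op 6: remove NB -> ring=[11:NA]
Op 7: route key 55: none >= 55, wrap to smallest pos 11 -> NA
Op 8: route key 61: none >= 61, wrap to smallest pos 11 -> NA
Op 9: add NC@17 -> ring=[11:NA,17:NC]
Op 10: add ND@28 -> ring=[11:NA,17:NC,28:ND]
Final route key 8: smallest pos >= 8 is 11 -> NA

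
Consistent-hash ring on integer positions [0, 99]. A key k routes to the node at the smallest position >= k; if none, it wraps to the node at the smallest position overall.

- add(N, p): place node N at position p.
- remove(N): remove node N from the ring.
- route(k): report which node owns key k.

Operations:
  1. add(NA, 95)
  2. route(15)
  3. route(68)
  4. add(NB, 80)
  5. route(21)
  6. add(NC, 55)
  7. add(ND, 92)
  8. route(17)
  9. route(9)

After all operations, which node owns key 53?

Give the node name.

Answer: NC

Derivation:
Op 1: add NA@95 -> ring=[95:NA]
Op 2: route key 15: smallest pos >= 15 is 95 -> NA
Op 3: route key 68: smallest pos >= 68 is 95 -> NA
Op 4: add NB@80 -> ring=[80:NB,95:NA]
Op 5: route key 21: smallest pos >= 21 is 80 -> NB
Op 6: add NC@55 -> ring=[55:NC,80:NB,95:NA]
Op 7: add ND@92 -> ring=[55:NC,80:NB,92:ND,95:NA]
Op 8: route key 17: smallest pos >= 17 is 55 -> NC
Op 9: route key 9: smallest pos >= 9 is 55 -> NC
Final route key 53: smallest pos >= 53 is 55 -> NC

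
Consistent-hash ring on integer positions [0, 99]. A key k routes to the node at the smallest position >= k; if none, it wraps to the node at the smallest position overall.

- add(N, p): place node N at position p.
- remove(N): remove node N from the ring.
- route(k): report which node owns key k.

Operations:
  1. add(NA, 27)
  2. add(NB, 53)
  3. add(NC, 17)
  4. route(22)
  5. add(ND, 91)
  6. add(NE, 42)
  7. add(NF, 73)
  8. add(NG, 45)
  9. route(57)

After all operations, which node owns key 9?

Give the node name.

Answer: NC

Derivation:
Op 1: add NA@27 -> ring=[27:NA]
Op 2: add NB@53 -> ring=[27:NA,53:NB]
Op 3: add NC@17 -> ring=[17:NC,27:NA,53:NB]
Op 4: route key 22: smallest pos >= 22 is 27 -> NA
Op 5: add ND@91 -> ring=[17:NC,27:NA,53:NB,91:ND]
Op 6: add NE@42 -> ring=[17:NC,27:NA,42:NE,53:NB,91:ND]
Op 7: add NF@73 -> ring=[17:NC,27:NA,42:NE,53:NB,73:NF,91:ND]
Op 8: add NG@45 -> ring=[17:NC,27:NA,42:NE,45:NG,53:NB,73:NF,91:ND]
Op 9: route key 57: smallest pos >= 57 is 73 -> NF
Final route key 9: smallest pos >= 9 is 17 -> NC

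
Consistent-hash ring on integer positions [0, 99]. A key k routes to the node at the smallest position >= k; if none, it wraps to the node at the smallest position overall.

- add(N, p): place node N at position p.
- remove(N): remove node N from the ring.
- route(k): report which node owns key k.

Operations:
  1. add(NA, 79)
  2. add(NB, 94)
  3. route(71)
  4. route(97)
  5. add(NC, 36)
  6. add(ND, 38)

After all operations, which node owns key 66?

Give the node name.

Op 1: add NA@79 -> ring=[79:NA]
Op 2: add NB@94 -> ring=[79:NA,94:NB]
Op 3: route key 71: smallest pos >= 71 is 79 -> NA
Op 4: route key 97: none >= 97, wrap to smallest pos 79 -> NA
Op 5: add NC@36 -> ring=[36:NC,79:NA,94:NB]
Op 6: add ND@38 -> ring=[36:NC,38:ND,79:NA,94:NB]
Final route key 66: smallest pos >= 66 is 79 -> NA

Answer: NA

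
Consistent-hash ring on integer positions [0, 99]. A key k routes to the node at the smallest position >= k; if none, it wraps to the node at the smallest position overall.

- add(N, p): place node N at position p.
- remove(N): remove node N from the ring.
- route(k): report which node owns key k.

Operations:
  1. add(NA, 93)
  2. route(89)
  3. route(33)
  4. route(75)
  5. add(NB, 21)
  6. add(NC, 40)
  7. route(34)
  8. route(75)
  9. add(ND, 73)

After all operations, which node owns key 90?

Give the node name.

Answer: NA

Derivation:
Op 1: add NA@93 -> ring=[93:NA]
Op 2: route key 89: smallest pos >= 89 is 93 -> NA
Op 3: route key 33: smallest pos >= 33 is 93 -> NA
Op 4: route key 75: smallest pos >= 75 is 93 -> NA
Op 5: add NB@21 -> ring=[21:NB,93:NA]
Op 6: add NC@40 -> ring=[21:NB,40:NC,93:NA]
Op 7: route key 34: smallest pos >= 34 is 40 -> NC
Op 8: route key 75: smallest pos >= 75 is 93 -> NA
Op 9: add ND@73 -> ring=[21:NB,40:NC,73:ND,93:NA]
Final route key 90: smallest pos >= 90 is 93 -> NA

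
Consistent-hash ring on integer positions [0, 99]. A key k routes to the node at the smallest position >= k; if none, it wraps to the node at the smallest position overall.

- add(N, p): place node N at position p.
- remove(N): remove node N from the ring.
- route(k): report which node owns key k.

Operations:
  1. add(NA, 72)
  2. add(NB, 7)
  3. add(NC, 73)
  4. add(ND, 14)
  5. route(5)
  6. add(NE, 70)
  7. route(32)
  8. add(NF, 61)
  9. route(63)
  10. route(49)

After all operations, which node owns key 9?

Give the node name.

Answer: ND

Derivation:
Op 1: add NA@72 -> ring=[72:NA]
Op 2: add NB@7 -> ring=[7:NB,72:NA]
Op 3: add NC@73 -> ring=[7:NB,72:NA,73:NC]
Op 4: add ND@14 -> ring=[7:NB,14:ND,72:NA,73:NC]
Op 5: route key 5: smallest pos >= 5 is 7 -> NB
Op 6: add NE@70 -> ring=[7:NB,14:ND,70:NE,72:NA,73:NC]
Op 7: route key 32: smallest pos >= 32 is 70 -> NE
Op 8: add NF@61 -> ring=[7:NB,14:ND,61:NF,70:NE,72:NA,73:NC]
Op 9: route key 63: smallest pos >= 63 is 70 -> NE
Op 10: route key 49: smallest pos >= 49 is 61 -> NF
Final route key 9: smallest pos >= 9 is 14 -> ND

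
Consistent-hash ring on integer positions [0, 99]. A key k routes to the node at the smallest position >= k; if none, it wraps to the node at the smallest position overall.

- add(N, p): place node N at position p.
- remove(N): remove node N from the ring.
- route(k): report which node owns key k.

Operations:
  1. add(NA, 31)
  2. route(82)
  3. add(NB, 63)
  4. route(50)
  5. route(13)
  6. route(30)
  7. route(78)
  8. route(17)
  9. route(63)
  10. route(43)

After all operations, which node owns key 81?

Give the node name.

Op 1: add NA@31 -> ring=[31:NA]
Op 2: route key 82: none >= 82, wrap to smallest pos 31 -> NA
Op 3: add NB@63 -> ring=[31:NA,63:NB]
Op 4: route key 50: smallest pos >= 50 is 63 -> NB
Op 5: route key 13: smallest pos >= 13 is 31 -> NA
Op 6: route key 30: smallest pos >= 30 is 31 -> NA
Op 7: route key 78: none >= 78, wrap to smallest pos 31 -> NA
Op 8: route key 17: smallest pos >= 17 is 31 -> NA
Op 9: route key 63: smallest pos >= 63 is 63 -> NB
Op 10: route key 43: smallest pos >= 43 is 63 -> NB
Final route key 81: none >= 81, wrap to smallest pos 31 -> NA

Answer: NA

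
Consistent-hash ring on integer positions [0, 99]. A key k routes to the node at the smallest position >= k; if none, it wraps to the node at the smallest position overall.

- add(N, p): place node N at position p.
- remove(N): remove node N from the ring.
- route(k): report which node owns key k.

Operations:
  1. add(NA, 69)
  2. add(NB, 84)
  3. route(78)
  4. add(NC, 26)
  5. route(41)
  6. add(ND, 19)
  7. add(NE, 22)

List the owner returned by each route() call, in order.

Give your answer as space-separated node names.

Answer: NB NA

Derivation:
Op 1: add NA@69 -> ring=[69:NA]
Op 2: add NB@84 -> ring=[69:NA,84:NB]
Op 3: route key 78: smallest pos >= 78 is 84 -> NB
Op 4: add NC@26 -> ring=[26:NC,69:NA,84:NB]
Op 5: route key 41: smallest pos >= 41 is 69 -> NA
Op 6: add ND@19 -> ring=[19:ND,26:NC,69:NA,84:NB]
Op 7: add NE@22 -> ring=[19:ND,22:NE,26:NC,69:NA,84:NB]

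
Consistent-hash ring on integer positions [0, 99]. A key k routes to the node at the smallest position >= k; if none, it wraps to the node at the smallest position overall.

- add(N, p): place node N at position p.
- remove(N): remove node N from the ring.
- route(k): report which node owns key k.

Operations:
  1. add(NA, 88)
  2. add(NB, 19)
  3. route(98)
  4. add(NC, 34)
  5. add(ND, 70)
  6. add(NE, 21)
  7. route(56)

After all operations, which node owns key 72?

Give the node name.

Answer: NA

Derivation:
Op 1: add NA@88 -> ring=[88:NA]
Op 2: add NB@19 -> ring=[19:NB,88:NA]
Op 3: route key 98: none >= 98, wrap to smallest pos 19 -> NB
Op 4: add NC@34 -> ring=[19:NB,34:NC,88:NA]
Op 5: add ND@70 -> ring=[19:NB,34:NC,70:ND,88:NA]
Op 6: add NE@21 -> ring=[19:NB,21:NE,34:NC,70:ND,88:NA]
Op 7: route key 56: smallest pos >= 56 is 70 -> ND
Final route key 72: smallest pos >= 72 is 88 -> NA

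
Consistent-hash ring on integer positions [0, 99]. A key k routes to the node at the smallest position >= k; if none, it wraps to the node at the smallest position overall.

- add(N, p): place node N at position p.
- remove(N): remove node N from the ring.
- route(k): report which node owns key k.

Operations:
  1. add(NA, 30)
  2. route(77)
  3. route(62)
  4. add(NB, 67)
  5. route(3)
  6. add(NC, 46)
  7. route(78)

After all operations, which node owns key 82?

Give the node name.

Op 1: add NA@30 -> ring=[30:NA]
Op 2: route key 77: none >= 77, wrap to smallest pos 30 -> NA
Op 3: route key 62: none >= 62, wrap to smallest pos 30 -> NA
Op 4: add NB@67 -> ring=[30:NA,67:NB]
Op 5: route key 3: smallest pos >= 3 is 30 -> NA
Op 6: add NC@46 -> ring=[30:NA,46:NC,67:NB]
Op 7: route key 78: none >= 78, wrap to smallest pos 30 -> NA
Final route key 82: none >= 82, wrap to smallest pos 30 -> NA

Answer: NA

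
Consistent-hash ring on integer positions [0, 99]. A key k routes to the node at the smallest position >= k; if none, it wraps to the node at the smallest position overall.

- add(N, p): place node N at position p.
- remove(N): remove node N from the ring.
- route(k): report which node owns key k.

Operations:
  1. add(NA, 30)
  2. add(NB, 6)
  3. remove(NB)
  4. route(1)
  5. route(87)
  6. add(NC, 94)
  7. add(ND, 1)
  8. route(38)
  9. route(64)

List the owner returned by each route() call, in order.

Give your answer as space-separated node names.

Answer: NA NA NC NC

Derivation:
Op 1: add NA@30 -> ring=[30:NA]
Op 2: add NB@6 -> ring=[6:NB,30:NA]
Op 3: remove NB -> ring=[30:NA]
Op 4: route key 1: smallest pos >= 1 is 30 -> NA
Op 5: route key 87: none >= 87, wrap to smallest pos 30 -> NA
Op 6: add NC@94 -> ring=[30:NA,94:NC]
Op 7: add ND@1 -> ring=[1:ND,30:NA,94:NC]
Op 8: route key 38: smallest pos >= 38 is 94 -> NC
Op 9: route key 64: smallest pos >= 64 is 94 -> NC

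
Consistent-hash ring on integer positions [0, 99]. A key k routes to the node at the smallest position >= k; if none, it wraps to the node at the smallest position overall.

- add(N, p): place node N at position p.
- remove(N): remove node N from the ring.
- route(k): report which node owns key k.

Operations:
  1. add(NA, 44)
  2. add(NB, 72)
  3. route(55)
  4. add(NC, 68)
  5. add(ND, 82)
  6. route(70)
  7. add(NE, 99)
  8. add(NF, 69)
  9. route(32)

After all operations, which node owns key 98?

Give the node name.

Op 1: add NA@44 -> ring=[44:NA]
Op 2: add NB@72 -> ring=[44:NA,72:NB]
Op 3: route key 55: smallest pos >= 55 is 72 -> NB
Op 4: add NC@68 -> ring=[44:NA,68:NC,72:NB]
Op 5: add ND@82 -> ring=[44:NA,68:NC,72:NB,82:ND]
Op 6: route key 70: smallest pos >= 70 is 72 -> NB
Op 7: add NE@99 -> ring=[44:NA,68:NC,72:NB,82:ND,99:NE]
Op 8: add NF@69 -> ring=[44:NA,68:NC,69:NF,72:NB,82:ND,99:NE]
Op 9: route key 32: smallest pos >= 32 is 44 -> NA
Final route key 98: smallest pos >= 98 is 99 -> NE

Answer: NE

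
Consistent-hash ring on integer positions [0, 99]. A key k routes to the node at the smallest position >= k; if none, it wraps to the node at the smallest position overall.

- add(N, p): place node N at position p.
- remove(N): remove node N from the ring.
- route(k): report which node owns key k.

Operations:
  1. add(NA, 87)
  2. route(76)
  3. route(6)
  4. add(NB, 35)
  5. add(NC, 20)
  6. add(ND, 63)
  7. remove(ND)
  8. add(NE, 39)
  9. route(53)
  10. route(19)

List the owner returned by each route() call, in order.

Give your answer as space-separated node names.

Op 1: add NA@87 -> ring=[87:NA]
Op 2: route key 76: smallest pos >= 76 is 87 -> NA
Op 3: route key 6: smallest pos >= 6 is 87 -> NA
Op 4: add NB@35 -> ring=[35:NB,87:NA]
Op 5: add NC@20 -> ring=[20:NC,35:NB,87:NA]
Op 6: add ND@63 -> ring=[20:NC,35:NB,63:ND,87:NA]
Op 7: remove ND -> ring=[20:NC,35:NB,87:NA]
Op 8: add NE@39 -> ring=[20:NC,35:NB,39:NE,87:NA]
Op 9: route key 53: smallest pos >= 53 is 87 -> NA
Op 10: route key 19: smallest pos >= 19 is 20 -> NC

Answer: NA NA NA NC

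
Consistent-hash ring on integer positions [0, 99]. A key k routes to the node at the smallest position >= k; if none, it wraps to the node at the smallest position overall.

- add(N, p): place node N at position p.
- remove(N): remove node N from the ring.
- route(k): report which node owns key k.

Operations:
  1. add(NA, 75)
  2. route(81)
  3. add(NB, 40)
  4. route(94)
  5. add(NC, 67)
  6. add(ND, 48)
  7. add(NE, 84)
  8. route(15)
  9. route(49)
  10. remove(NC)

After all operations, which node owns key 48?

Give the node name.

Answer: ND

Derivation:
Op 1: add NA@75 -> ring=[75:NA]
Op 2: route key 81: none >= 81, wrap to smallest pos 75 -> NA
Op 3: add NB@40 -> ring=[40:NB,75:NA]
Op 4: route key 94: none >= 94, wrap to smallest pos 40 -> NB
Op 5: add NC@67 -> ring=[40:NB,67:NC,75:NA]
Op 6: add ND@48 -> ring=[40:NB,48:ND,67:NC,75:NA]
Op 7: add NE@84 -> ring=[40:NB,48:ND,67:NC,75:NA,84:NE]
Op 8: route key 15: smallest pos >= 15 is 40 -> NB
Op 9: route key 49: smallest pos >= 49 is 67 -> NC
Op 10: remove NC -> ring=[40:NB,48:ND,75:NA,84:NE]
Final route key 48: smallest pos >= 48 is 48 -> ND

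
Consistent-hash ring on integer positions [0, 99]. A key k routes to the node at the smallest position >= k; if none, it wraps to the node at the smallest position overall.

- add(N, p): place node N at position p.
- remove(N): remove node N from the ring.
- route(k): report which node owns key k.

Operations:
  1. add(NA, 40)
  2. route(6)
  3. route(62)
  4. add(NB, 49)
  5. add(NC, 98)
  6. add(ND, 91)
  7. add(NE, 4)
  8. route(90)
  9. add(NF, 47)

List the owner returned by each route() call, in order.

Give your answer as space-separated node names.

Op 1: add NA@40 -> ring=[40:NA]
Op 2: route key 6: smallest pos >= 6 is 40 -> NA
Op 3: route key 62: none >= 62, wrap to smallest pos 40 -> NA
Op 4: add NB@49 -> ring=[40:NA,49:NB]
Op 5: add NC@98 -> ring=[40:NA,49:NB,98:NC]
Op 6: add ND@91 -> ring=[40:NA,49:NB,91:ND,98:NC]
Op 7: add NE@4 -> ring=[4:NE,40:NA,49:NB,91:ND,98:NC]
Op 8: route key 90: smallest pos >= 90 is 91 -> ND
Op 9: add NF@47 -> ring=[4:NE,40:NA,47:NF,49:NB,91:ND,98:NC]

Answer: NA NA ND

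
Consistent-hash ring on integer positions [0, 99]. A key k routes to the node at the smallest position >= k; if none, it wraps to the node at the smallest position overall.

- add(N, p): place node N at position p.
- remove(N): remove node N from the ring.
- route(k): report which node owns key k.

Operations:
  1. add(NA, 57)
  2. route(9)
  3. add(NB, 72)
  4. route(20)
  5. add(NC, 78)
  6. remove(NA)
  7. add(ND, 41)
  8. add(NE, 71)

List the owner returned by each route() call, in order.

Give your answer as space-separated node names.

Answer: NA NA

Derivation:
Op 1: add NA@57 -> ring=[57:NA]
Op 2: route key 9: smallest pos >= 9 is 57 -> NA
Op 3: add NB@72 -> ring=[57:NA,72:NB]
Op 4: route key 20: smallest pos >= 20 is 57 -> NA
Op 5: add NC@78 -> ring=[57:NA,72:NB,78:NC]
Op 6: remove NA -> ring=[72:NB,78:NC]
Op 7: add ND@41 -> ring=[41:ND,72:NB,78:NC]
Op 8: add NE@71 -> ring=[41:ND,71:NE,72:NB,78:NC]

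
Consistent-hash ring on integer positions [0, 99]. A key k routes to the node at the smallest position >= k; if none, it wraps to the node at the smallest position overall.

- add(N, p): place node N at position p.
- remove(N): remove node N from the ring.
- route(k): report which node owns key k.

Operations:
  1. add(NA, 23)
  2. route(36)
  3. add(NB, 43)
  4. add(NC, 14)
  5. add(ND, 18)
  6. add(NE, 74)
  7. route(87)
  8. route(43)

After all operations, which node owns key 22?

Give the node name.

Op 1: add NA@23 -> ring=[23:NA]
Op 2: route key 36: none >= 36, wrap to smallest pos 23 -> NA
Op 3: add NB@43 -> ring=[23:NA,43:NB]
Op 4: add NC@14 -> ring=[14:NC,23:NA,43:NB]
Op 5: add ND@18 -> ring=[14:NC,18:ND,23:NA,43:NB]
Op 6: add NE@74 -> ring=[14:NC,18:ND,23:NA,43:NB,74:NE]
Op 7: route key 87: none >= 87, wrap to smallest pos 14 -> NC
Op 8: route key 43: smallest pos >= 43 is 43 -> NB
Final route key 22: smallest pos >= 22 is 23 -> NA

Answer: NA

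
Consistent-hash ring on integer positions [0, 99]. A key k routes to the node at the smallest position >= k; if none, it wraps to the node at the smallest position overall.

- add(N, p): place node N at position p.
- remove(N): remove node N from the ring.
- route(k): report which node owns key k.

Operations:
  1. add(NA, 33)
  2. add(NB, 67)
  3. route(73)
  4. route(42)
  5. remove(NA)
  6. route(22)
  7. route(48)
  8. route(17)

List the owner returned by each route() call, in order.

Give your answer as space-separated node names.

Answer: NA NB NB NB NB

Derivation:
Op 1: add NA@33 -> ring=[33:NA]
Op 2: add NB@67 -> ring=[33:NA,67:NB]
Op 3: route key 73: none >= 73, wrap to smallest pos 33 -> NA
Op 4: route key 42: smallest pos >= 42 is 67 -> NB
Op 5: remove NA -> ring=[67:NB]
Op 6: route key 22: smallest pos >= 22 is 67 -> NB
Op 7: route key 48: smallest pos >= 48 is 67 -> NB
Op 8: route key 17: smallest pos >= 17 is 67 -> NB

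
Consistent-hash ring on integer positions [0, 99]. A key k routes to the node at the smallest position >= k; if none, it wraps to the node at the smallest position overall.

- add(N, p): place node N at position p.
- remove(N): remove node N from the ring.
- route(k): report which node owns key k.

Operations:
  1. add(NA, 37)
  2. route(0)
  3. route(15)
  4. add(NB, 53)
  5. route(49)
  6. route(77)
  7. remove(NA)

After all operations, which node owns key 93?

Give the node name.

Answer: NB

Derivation:
Op 1: add NA@37 -> ring=[37:NA]
Op 2: route key 0: smallest pos >= 0 is 37 -> NA
Op 3: route key 15: smallest pos >= 15 is 37 -> NA
Op 4: add NB@53 -> ring=[37:NA,53:NB]
Op 5: route key 49: smallest pos >= 49 is 53 -> NB
Op 6: route key 77: none >= 77, wrap to smallest pos 37 -> NA
Op 7: remove NA -> ring=[53:NB]
Final route key 93: none >= 93, wrap to smallest pos 53 -> NB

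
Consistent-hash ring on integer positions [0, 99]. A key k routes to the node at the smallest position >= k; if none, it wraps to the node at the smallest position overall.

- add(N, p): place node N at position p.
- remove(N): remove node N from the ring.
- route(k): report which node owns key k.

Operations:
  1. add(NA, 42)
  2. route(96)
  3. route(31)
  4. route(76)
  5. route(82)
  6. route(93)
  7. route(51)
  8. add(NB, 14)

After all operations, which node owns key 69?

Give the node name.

Answer: NB

Derivation:
Op 1: add NA@42 -> ring=[42:NA]
Op 2: route key 96: none >= 96, wrap to smallest pos 42 -> NA
Op 3: route key 31: smallest pos >= 31 is 42 -> NA
Op 4: route key 76: none >= 76, wrap to smallest pos 42 -> NA
Op 5: route key 82: none >= 82, wrap to smallest pos 42 -> NA
Op 6: route key 93: none >= 93, wrap to smallest pos 42 -> NA
Op 7: route key 51: none >= 51, wrap to smallest pos 42 -> NA
Op 8: add NB@14 -> ring=[14:NB,42:NA]
Final route key 69: none >= 69, wrap to smallest pos 14 -> NB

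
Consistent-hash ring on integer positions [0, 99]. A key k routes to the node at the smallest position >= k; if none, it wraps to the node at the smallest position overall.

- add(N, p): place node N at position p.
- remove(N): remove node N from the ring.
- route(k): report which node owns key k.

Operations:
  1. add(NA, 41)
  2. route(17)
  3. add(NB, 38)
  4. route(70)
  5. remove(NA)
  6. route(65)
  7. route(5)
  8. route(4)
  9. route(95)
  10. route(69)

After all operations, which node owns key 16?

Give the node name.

Op 1: add NA@41 -> ring=[41:NA]
Op 2: route key 17: smallest pos >= 17 is 41 -> NA
Op 3: add NB@38 -> ring=[38:NB,41:NA]
Op 4: route key 70: none >= 70, wrap to smallest pos 38 -> NB
Op 5: remove NA -> ring=[38:NB]
Op 6: route key 65: none >= 65, wrap to smallest pos 38 -> NB
Op 7: route key 5: smallest pos >= 5 is 38 -> NB
Op 8: route key 4: smallest pos >= 4 is 38 -> NB
Op 9: route key 95: none >= 95, wrap to smallest pos 38 -> NB
Op 10: route key 69: none >= 69, wrap to smallest pos 38 -> NB
Final route key 16: smallest pos >= 16 is 38 -> NB

Answer: NB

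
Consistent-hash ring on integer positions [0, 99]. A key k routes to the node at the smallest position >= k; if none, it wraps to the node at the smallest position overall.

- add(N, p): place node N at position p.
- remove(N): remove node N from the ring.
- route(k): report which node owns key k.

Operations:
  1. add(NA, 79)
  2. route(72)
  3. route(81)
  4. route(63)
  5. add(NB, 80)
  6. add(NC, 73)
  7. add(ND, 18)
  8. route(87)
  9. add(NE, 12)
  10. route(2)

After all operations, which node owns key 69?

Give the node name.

Op 1: add NA@79 -> ring=[79:NA]
Op 2: route key 72: smallest pos >= 72 is 79 -> NA
Op 3: route key 81: none >= 81, wrap to smallest pos 79 -> NA
Op 4: route key 63: smallest pos >= 63 is 79 -> NA
Op 5: add NB@80 -> ring=[79:NA,80:NB]
Op 6: add NC@73 -> ring=[73:NC,79:NA,80:NB]
Op 7: add ND@18 -> ring=[18:ND,73:NC,79:NA,80:NB]
Op 8: route key 87: none >= 87, wrap to smallest pos 18 -> ND
Op 9: add NE@12 -> ring=[12:NE,18:ND,73:NC,79:NA,80:NB]
Op 10: route key 2: smallest pos >= 2 is 12 -> NE
Final route key 69: smallest pos >= 69 is 73 -> NC

Answer: NC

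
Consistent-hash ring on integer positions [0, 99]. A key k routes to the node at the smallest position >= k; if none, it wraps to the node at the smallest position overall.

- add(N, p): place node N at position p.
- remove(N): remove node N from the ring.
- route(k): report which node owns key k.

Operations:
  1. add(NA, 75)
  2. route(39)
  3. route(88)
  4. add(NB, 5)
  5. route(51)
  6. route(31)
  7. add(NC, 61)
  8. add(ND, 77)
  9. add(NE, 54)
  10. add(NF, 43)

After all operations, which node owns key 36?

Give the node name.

Answer: NF

Derivation:
Op 1: add NA@75 -> ring=[75:NA]
Op 2: route key 39: smallest pos >= 39 is 75 -> NA
Op 3: route key 88: none >= 88, wrap to smallest pos 75 -> NA
Op 4: add NB@5 -> ring=[5:NB,75:NA]
Op 5: route key 51: smallest pos >= 51 is 75 -> NA
Op 6: route key 31: smallest pos >= 31 is 75 -> NA
Op 7: add NC@61 -> ring=[5:NB,61:NC,75:NA]
Op 8: add ND@77 -> ring=[5:NB,61:NC,75:NA,77:ND]
Op 9: add NE@54 -> ring=[5:NB,54:NE,61:NC,75:NA,77:ND]
Op 10: add NF@43 -> ring=[5:NB,43:NF,54:NE,61:NC,75:NA,77:ND]
Final route key 36: smallest pos >= 36 is 43 -> NF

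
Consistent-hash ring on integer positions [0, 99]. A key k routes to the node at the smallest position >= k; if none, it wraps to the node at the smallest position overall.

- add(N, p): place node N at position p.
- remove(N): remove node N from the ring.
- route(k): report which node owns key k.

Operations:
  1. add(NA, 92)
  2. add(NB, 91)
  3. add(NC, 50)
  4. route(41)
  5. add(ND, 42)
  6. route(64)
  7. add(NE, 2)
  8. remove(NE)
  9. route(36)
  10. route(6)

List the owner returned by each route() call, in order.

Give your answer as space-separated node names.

Op 1: add NA@92 -> ring=[92:NA]
Op 2: add NB@91 -> ring=[91:NB,92:NA]
Op 3: add NC@50 -> ring=[50:NC,91:NB,92:NA]
Op 4: route key 41: smallest pos >= 41 is 50 -> NC
Op 5: add ND@42 -> ring=[42:ND,50:NC,91:NB,92:NA]
Op 6: route key 64: smallest pos >= 64 is 91 -> NB
Op 7: add NE@2 -> ring=[2:NE,42:ND,50:NC,91:NB,92:NA]
Op 8: remove NE -> ring=[42:ND,50:NC,91:NB,92:NA]
Op 9: route key 36: smallest pos >= 36 is 42 -> ND
Op 10: route key 6: smallest pos >= 6 is 42 -> ND

Answer: NC NB ND ND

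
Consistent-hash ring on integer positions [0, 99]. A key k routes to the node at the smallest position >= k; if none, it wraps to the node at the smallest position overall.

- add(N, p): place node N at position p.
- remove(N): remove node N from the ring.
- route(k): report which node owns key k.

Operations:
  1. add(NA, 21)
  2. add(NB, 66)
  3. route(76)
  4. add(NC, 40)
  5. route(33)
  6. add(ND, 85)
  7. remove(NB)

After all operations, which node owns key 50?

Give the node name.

Answer: ND

Derivation:
Op 1: add NA@21 -> ring=[21:NA]
Op 2: add NB@66 -> ring=[21:NA,66:NB]
Op 3: route key 76: none >= 76, wrap to smallest pos 21 -> NA
Op 4: add NC@40 -> ring=[21:NA,40:NC,66:NB]
Op 5: route key 33: smallest pos >= 33 is 40 -> NC
Op 6: add ND@85 -> ring=[21:NA,40:NC,66:NB,85:ND]
Op 7: remove NB -> ring=[21:NA,40:NC,85:ND]
Final route key 50: smallest pos >= 50 is 85 -> ND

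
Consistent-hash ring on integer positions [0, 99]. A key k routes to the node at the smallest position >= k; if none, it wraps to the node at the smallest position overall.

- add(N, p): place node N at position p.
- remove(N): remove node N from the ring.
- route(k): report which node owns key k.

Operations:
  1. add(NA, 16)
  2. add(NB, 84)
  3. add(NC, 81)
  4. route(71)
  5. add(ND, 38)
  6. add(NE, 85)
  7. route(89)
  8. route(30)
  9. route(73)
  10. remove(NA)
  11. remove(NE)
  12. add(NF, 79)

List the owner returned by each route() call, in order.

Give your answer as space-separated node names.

Op 1: add NA@16 -> ring=[16:NA]
Op 2: add NB@84 -> ring=[16:NA,84:NB]
Op 3: add NC@81 -> ring=[16:NA,81:NC,84:NB]
Op 4: route key 71: smallest pos >= 71 is 81 -> NC
Op 5: add ND@38 -> ring=[16:NA,38:ND,81:NC,84:NB]
Op 6: add NE@85 -> ring=[16:NA,38:ND,81:NC,84:NB,85:NE]
Op 7: route key 89: none >= 89, wrap to smallest pos 16 -> NA
Op 8: route key 30: smallest pos >= 30 is 38 -> ND
Op 9: route key 73: smallest pos >= 73 is 81 -> NC
Op 10: remove NA -> ring=[38:ND,81:NC,84:NB,85:NE]
Op 11: remove NE -> ring=[38:ND,81:NC,84:NB]
Op 12: add NF@79 -> ring=[38:ND,79:NF,81:NC,84:NB]

Answer: NC NA ND NC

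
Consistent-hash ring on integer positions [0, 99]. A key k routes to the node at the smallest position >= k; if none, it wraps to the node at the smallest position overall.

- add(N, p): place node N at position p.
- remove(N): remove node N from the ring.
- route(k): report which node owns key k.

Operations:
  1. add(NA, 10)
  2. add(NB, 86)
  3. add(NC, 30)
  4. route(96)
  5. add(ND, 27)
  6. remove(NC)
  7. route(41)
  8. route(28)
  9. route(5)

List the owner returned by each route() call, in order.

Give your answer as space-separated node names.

Op 1: add NA@10 -> ring=[10:NA]
Op 2: add NB@86 -> ring=[10:NA,86:NB]
Op 3: add NC@30 -> ring=[10:NA,30:NC,86:NB]
Op 4: route key 96: none >= 96, wrap to smallest pos 10 -> NA
Op 5: add ND@27 -> ring=[10:NA,27:ND,30:NC,86:NB]
Op 6: remove NC -> ring=[10:NA,27:ND,86:NB]
Op 7: route key 41: smallest pos >= 41 is 86 -> NB
Op 8: route key 28: smallest pos >= 28 is 86 -> NB
Op 9: route key 5: smallest pos >= 5 is 10 -> NA

Answer: NA NB NB NA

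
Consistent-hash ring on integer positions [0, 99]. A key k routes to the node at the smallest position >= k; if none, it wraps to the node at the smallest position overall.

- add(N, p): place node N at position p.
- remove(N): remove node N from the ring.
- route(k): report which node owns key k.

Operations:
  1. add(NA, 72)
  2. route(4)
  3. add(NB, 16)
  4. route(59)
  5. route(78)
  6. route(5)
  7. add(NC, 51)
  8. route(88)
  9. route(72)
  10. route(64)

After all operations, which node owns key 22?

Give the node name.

Answer: NC

Derivation:
Op 1: add NA@72 -> ring=[72:NA]
Op 2: route key 4: smallest pos >= 4 is 72 -> NA
Op 3: add NB@16 -> ring=[16:NB,72:NA]
Op 4: route key 59: smallest pos >= 59 is 72 -> NA
Op 5: route key 78: none >= 78, wrap to smallest pos 16 -> NB
Op 6: route key 5: smallest pos >= 5 is 16 -> NB
Op 7: add NC@51 -> ring=[16:NB,51:NC,72:NA]
Op 8: route key 88: none >= 88, wrap to smallest pos 16 -> NB
Op 9: route key 72: smallest pos >= 72 is 72 -> NA
Op 10: route key 64: smallest pos >= 64 is 72 -> NA
Final route key 22: smallest pos >= 22 is 51 -> NC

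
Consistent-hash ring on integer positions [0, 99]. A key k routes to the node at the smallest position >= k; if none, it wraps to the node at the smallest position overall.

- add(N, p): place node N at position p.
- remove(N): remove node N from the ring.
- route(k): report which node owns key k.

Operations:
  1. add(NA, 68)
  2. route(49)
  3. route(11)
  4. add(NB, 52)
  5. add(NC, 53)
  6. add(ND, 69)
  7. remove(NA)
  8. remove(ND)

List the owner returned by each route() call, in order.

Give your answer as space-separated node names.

Op 1: add NA@68 -> ring=[68:NA]
Op 2: route key 49: smallest pos >= 49 is 68 -> NA
Op 3: route key 11: smallest pos >= 11 is 68 -> NA
Op 4: add NB@52 -> ring=[52:NB,68:NA]
Op 5: add NC@53 -> ring=[52:NB,53:NC,68:NA]
Op 6: add ND@69 -> ring=[52:NB,53:NC,68:NA,69:ND]
Op 7: remove NA -> ring=[52:NB,53:NC,69:ND]
Op 8: remove ND -> ring=[52:NB,53:NC]

Answer: NA NA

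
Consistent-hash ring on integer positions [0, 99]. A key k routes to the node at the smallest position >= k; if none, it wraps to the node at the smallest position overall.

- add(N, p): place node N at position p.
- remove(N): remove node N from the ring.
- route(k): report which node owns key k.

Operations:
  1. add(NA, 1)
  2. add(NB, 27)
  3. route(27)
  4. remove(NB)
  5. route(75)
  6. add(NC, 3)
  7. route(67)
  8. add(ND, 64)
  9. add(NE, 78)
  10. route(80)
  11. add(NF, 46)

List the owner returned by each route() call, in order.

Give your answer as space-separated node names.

Answer: NB NA NA NA

Derivation:
Op 1: add NA@1 -> ring=[1:NA]
Op 2: add NB@27 -> ring=[1:NA,27:NB]
Op 3: route key 27: smallest pos >= 27 is 27 -> NB
Op 4: remove NB -> ring=[1:NA]
Op 5: route key 75: none >= 75, wrap to smallest pos 1 -> NA
Op 6: add NC@3 -> ring=[1:NA,3:NC]
Op 7: route key 67: none >= 67, wrap to smallest pos 1 -> NA
Op 8: add ND@64 -> ring=[1:NA,3:NC,64:ND]
Op 9: add NE@78 -> ring=[1:NA,3:NC,64:ND,78:NE]
Op 10: route key 80: none >= 80, wrap to smallest pos 1 -> NA
Op 11: add NF@46 -> ring=[1:NA,3:NC,46:NF,64:ND,78:NE]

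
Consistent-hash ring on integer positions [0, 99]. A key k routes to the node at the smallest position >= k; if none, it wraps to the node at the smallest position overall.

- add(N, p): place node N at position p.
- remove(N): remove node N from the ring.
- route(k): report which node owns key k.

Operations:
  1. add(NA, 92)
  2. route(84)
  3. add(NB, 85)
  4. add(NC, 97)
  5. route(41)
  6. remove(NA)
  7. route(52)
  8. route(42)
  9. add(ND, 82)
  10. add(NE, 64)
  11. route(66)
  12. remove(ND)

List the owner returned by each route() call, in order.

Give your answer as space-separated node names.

Op 1: add NA@92 -> ring=[92:NA]
Op 2: route key 84: smallest pos >= 84 is 92 -> NA
Op 3: add NB@85 -> ring=[85:NB,92:NA]
Op 4: add NC@97 -> ring=[85:NB,92:NA,97:NC]
Op 5: route key 41: smallest pos >= 41 is 85 -> NB
Op 6: remove NA -> ring=[85:NB,97:NC]
Op 7: route key 52: smallest pos >= 52 is 85 -> NB
Op 8: route key 42: smallest pos >= 42 is 85 -> NB
Op 9: add ND@82 -> ring=[82:ND,85:NB,97:NC]
Op 10: add NE@64 -> ring=[64:NE,82:ND,85:NB,97:NC]
Op 11: route key 66: smallest pos >= 66 is 82 -> ND
Op 12: remove ND -> ring=[64:NE,85:NB,97:NC]

Answer: NA NB NB NB ND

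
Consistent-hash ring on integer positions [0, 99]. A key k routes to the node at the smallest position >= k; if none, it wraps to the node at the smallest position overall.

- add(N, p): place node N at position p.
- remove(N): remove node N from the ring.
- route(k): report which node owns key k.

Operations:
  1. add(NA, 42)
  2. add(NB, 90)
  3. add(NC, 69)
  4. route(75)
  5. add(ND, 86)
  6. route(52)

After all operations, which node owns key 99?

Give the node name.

Answer: NA

Derivation:
Op 1: add NA@42 -> ring=[42:NA]
Op 2: add NB@90 -> ring=[42:NA,90:NB]
Op 3: add NC@69 -> ring=[42:NA,69:NC,90:NB]
Op 4: route key 75: smallest pos >= 75 is 90 -> NB
Op 5: add ND@86 -> ring=[42:NA,69:NC,86:ND,90:NB]
Op 6: route key 52: smallest pos >= 52 is 69 -> NC
Final route key 99: none >= 99, wrap to smallest pos 42 -> NA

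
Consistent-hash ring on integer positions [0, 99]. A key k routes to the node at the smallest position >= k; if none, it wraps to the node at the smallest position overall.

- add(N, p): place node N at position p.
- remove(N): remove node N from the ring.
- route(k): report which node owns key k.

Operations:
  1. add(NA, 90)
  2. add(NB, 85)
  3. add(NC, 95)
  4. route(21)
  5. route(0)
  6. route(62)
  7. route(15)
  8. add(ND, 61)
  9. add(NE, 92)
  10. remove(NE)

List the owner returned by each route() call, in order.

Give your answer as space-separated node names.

Op 1: add NA@90 -> ring=[90:NA]
Op 2: add NB@85 -> ring=[85:NB,90:NA]
Op 3: add NC@95 -> ring=[85:NB,90:NA,95:NC]
Op 4: route key 21: smallest pos >= 21 is 85 -> NB
Op 5: route key 0: smallest pos >= 0 is 85 -> NB
Op 6: route key 62: smallest pos >= 62 is 85 -> NB
Op 7: route key 15: smallest pos >= 15 is 85 -> NB
Op 8: add ND@61 -> ring=[61:ND,85:NB,90:NA,95:NC]
Op 9: add NE@92 -> ring=[61:ND,85:NB,90:NA,92:NE,95:NC]
Op 10: remove NE -> ring=[61:ND,85:NB,90:NA,95:NC]

Answer: NB NB NB NB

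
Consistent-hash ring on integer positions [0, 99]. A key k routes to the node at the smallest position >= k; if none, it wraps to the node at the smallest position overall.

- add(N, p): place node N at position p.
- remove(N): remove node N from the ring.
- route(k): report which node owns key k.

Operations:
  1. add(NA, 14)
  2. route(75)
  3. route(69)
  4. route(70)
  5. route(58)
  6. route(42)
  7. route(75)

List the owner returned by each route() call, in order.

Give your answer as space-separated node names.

Op 1: add NA@14 -> ring=[14:NA]
Op 2: route key 75: none >= 75, wrap to smallest pos 14 -> NA
Op 3: route key 69: none >= 69, wrap to smallest pos 14 -> NA
Op 4: route key 70: none >= 70, wrap to smallest pos 14 -> NA
Op 5: route key 58: none >= 58, wrap to smallest pos 14 -> NA
Op 6: route key 42: none >= 42, wrap to smallest pos 14 -> NA
Op 7: route key 75: none >= 75, wrap to smallest pos 14 -> NA

Answer: NA NA NA NA NA NA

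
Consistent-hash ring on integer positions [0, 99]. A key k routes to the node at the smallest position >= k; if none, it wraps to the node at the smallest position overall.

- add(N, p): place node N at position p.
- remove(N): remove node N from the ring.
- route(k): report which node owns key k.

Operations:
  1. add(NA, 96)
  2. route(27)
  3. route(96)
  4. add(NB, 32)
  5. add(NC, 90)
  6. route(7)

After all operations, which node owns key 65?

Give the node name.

Op 1: add NA@96 -> ring=[96:NA]
Op 2: route key 27: smallest pos >= 27 is 96 -> NA
Op 3: route key 96: smallest pos >= 96 is 96 -> NA
Op 4: add NB@32 -> ring=[32:NB,96:NA]
Op 5: add NC@90 -> ring=[32:NB,90:NC,96:NA]
Op 6: route key 7: smallest pos >= 7 is 32 -> NB
Final route key 65: smallest pos >= 65 is 90 -> NC

Answer: NC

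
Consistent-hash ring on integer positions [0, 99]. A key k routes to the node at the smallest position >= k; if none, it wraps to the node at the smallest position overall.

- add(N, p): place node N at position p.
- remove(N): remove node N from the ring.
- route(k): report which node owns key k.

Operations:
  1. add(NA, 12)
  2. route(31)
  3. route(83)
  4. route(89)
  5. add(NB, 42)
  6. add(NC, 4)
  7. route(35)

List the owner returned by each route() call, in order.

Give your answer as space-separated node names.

Answer: NA NA NA NB

Derivation:
Op 1: add NA@12 -> ring=[12:NA]
Op 2: route key 31: none >= 31, wrap to smallest pos 12 -> NA
Op 3: route key 83: none >= 83, wrap to smallest pos 12 -> NA
Op 4: route key 89: none >= 89, wrap to smallest pos 12 -> NA
Op 5: add NB@42 -> ring=[12:NA,42:NB]
Op 6: add NC@4 -> ring=[4:NC,12:NA,42:NB]
Op 7: route key 35: smallest pos >= 35 is 42 -> NB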